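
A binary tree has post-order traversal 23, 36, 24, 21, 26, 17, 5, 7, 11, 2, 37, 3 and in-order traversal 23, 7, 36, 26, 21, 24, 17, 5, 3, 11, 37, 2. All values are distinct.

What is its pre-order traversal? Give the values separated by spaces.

The last element of post-order is the root; it splits in-order into left and right subtrees.
Root 3: left subtree has 8 nodes {23, 7, 36, 26, 21, 24, 17, 5}, right has 3 {11, 37, 2}.
  Root 7: left subtree has 1 node {23}, right has 6 {36, 26, 21, 24, 17, 5}.
    Root 5: left subtree has 5 nodes {36, 26, 21, 24, 17}, right has 0 { }.
      Root 17: left subtree has 4 nodes {36, 26, 21, 24}, right has 0 { }.
        Root 26: left subtree has 1 node {36}, right has 2 {21, 24}.
          Root 21: left subtree has 0 nodes { }, right has 1 {24}.
  Root 37: left subtree has 1 node {11}, right has 1 {2}.

3 7 23 5 17 26 36 21 24 37 11 2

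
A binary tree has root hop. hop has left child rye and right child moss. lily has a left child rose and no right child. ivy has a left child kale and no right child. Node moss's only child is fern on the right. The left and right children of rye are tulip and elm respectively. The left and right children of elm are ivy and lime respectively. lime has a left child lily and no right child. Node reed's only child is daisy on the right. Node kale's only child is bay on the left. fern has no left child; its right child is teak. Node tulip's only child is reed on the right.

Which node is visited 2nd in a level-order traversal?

Level-order visits nodes level by level from the root, left to right within each level.
Level 0: hop
Level 1: rye, moss
Level 2: tulip, elm, fern
Level 3: reed, ivy, lime, teak
Level 4: daisy, kale, lily
Level 5: bay, rose
Full level-order sequence: hop, rye, moss, tulip, elm, fern, reed, ivy, lime, teak, daisy, kale, lily, bay, rose.

rye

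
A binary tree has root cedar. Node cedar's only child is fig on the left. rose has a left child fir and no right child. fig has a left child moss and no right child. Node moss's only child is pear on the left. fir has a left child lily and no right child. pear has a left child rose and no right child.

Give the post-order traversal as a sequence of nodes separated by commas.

Post-order visits the left subtree, then the right subtree, then the node.
At cedar: go left to fig.
  At fig: go left to moss.
    At moss: go left to pear.
      At pear: go left to rose.
        At rose: go left to fir.
          At fir: go left to lily.
            lily is a leaf — visit lily.
          At fir: no right child.
          Visit fir.
        At rose: no right child.
        Visit rose.
      At pear: no right child.
      Visit pear.
    At moss: no right child.
    Visit moss.
  At fig: no right child.
  Visit fig.
At cedar: no right child.
Visit cedar.

lily, fir, rose, pear, moss, fig, cedar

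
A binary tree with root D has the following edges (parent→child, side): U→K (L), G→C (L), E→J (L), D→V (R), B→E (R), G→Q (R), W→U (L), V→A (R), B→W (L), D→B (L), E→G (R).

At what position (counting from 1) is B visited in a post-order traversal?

Post-order visits the left subtree, then the right subtree, then the node.
At D: go left to B.
  At B: go left to W.
    At W: go left to U.
      At U: go left to K.
        K is a leaf — visit K.
      At U: no right child.
      Visit U.
    At W: no right child.
    Visit W.
  At B: go right to E.
    At E: go left to J.
      J is a leaf — visit J.
    At E: go right to G.
      At G: go left to C.
        C is a leaf — visit C.
      At G: go right to Q.
        Q is a leaf — visit Q.
      Visit G.
    Visit E.
  Visit B.
At D: go right to V.
  At V: no left child.
  At V: go right to A.
    A is a leaf — visit A.
  Visit V.
Visit D.
Full post-order sequence: K, U, W, J, C, Q, G, E, B, A, V, D.

9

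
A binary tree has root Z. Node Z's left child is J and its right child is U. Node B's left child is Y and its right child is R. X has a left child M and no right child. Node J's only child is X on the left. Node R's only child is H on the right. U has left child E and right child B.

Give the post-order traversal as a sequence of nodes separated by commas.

Post-order visits the left subtree, then the right subtree, then the node.
At Z: go left to J.
  At J: go left to X.
    At X: go left to M.
      M is a leaf — visit M.
    At X: no right child.
    Visit X.
  At J: no right child.
  Visit J.
At Z: go right to U.
  At U: go left to E.
    E is a leaf — visit E.
  At U: go right to B.
    At B: go left to Y.
      Y is a leaf — visit Y.
    At B: go right to R.
      At R: no left child.
      At R: go right to H.
        H is a leaf — visit H.
      Visit R.
    Visit B.
  Visit U.
Visit Z.

M, X, J, E, Y, H, R, B, U, Z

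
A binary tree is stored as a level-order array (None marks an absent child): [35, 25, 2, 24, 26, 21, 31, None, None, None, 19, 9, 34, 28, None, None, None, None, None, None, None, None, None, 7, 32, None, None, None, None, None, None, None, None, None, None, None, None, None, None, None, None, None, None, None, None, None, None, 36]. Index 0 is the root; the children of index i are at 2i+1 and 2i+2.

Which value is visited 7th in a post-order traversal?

32

Post-order visits the left subtree, then the right subtree, then the node.
At 35: go left to 25.
  At 25: go left to 24.
    24 is a leaf — visit 24.
  At 25: go right to 26.
    At 26: no left child.
    At 26: go right to 19.
      19 is a leaf — visit 19.
    Visit 26.
  Visit 25.
At 35: go right to 2.
  At 2: go left to 21.
    At 21: go left to 9.
      At 9: go left to 7.
        At 7: go left to 36.
          36 is a leaf — visit 36.
        At 7: no right child.
        Visit 7.
      At 9: go right to 32.
        32 is a leaf — visit 32.
      Visit 9.
    At 21: go right to 34.
      34 is a leaf — visit 34.
    Visit 21.
  At 2: go right to 31.
    At 31: go left to 28.
      28 is a leaf — visit 28.
    At 31: no right child.
    Visit 31.
  Visit 2.
Visit 35.
Full post-order sequence: 24, 19, 26, 25, 36, 7, 32, 9, 34, 21, 28, 31, 2, 35.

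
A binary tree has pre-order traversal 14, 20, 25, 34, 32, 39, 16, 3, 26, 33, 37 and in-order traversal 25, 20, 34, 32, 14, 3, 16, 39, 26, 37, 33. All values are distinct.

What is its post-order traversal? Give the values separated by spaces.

The first element of pre-order is the root; it splits in-order into left and right subtrees.
Root 14: left subtree has 4 nodes {25, 20, 34, 32}, right has 6 {3, 16, 39, 26, 37, 33}.
  Root 20: left subtree has 1 node {25}, right has 2 {34, 32}.
    Root 34: left subtree has 0 nodes { }, right has 1 {32}.
  Root 39: left subtree has 2 nodes {3, 16}, right has 3 {26, 37, 33}.
    Root 16: left subtree has 1 node {3}, right has 0 { }.
    Root 26: left subtree has 0 nodes { }, right has 2 {37, 33}.
      Root 33: left subtree has 1 node {37}, right has 0 { }.

25 32 34 20 3 16 37 33 26 39 14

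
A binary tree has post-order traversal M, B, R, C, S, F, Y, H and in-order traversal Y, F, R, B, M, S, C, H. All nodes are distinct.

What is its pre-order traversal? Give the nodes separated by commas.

The last element of post-order is the root; it splits in-order into left and right subtrees.
Root H: left subtree has 7 nodes {Y, F, R, B, M, S, C}, right has 0 { }.
  Root Y: left subtree has 0 nodes { }, right has 6 {F, R, B, M, S, C}.
    Root F: left subtree has 0 nodes { }, right has 5 {R, B, M, S, C}.
      Root S: left subtree has 3 nodes {R, B, M}, right has 1 {C}.
        Root R: left subtree has 0 nodes { }, right has 2 {B, M}.
          Root B: left subtree has 0 nodes { }, right has 1 {M}.

H, Y, F, S, R, B, M, C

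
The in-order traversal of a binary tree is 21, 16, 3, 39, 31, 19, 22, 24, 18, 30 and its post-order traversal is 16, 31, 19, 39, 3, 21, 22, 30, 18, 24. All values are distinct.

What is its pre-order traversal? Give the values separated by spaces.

24 22 21 3 16 39 19 31 18 30

The last element of post-order is the root; it splits in-order into left and right subtrees.
Root 24: left subtree has 7 nodes {21, 16, 3, 39, 31, 19, 22}, right has 2 {18, 30}.
  Root 22: left subtree has 6 nodes {21, 16, 3, 39, 31, 19}, right has 0 { }.
    Root 21: left subtree has 0 nodes { }, right has 5 {16, 3, 39, 31, 19}.
      Root 3: left subtree has 1 node {16}, right has 3 {39, 31, 19}.
        Root 39: left subtree has 0 nodes { }, right has 2 {31, 19}.
          Root 19: left subtree has 1 node {31}, right has 0 { }.
  Root 18: left subtree has 0 nodes { }, right has 1 {30}.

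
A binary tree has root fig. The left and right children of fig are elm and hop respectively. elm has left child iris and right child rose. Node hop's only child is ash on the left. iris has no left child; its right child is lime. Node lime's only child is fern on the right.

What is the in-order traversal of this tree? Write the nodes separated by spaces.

In-order visits the left subtree, then the node, then the right subtree.
At fig: go left to elm.
  At elm: go left to iris.
    At iris: no left child.
    Visit iris.
    At iris: go right to lime.
      At lime: no left child.
      Visit lime.
      At lime: go right to fern.
        fern is a leaf — visit fern.
  Visit elm.
  At elm: go right to rose.
    rose is a leaf — visit rose.
Visit fig.
At fig: go right to hop.
  At hop: go left to ash.
    ash is a leaf — visit ash.
  Visit hop.
  At hop: no right child.

iris lime fern elm rose fig ash hop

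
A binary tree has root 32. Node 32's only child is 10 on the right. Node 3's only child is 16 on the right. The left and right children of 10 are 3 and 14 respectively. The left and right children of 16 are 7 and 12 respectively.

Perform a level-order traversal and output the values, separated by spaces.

Level-order visits nodes level by level from the root, left to right within each level.
Level 0: 32
Level 1: 10
Level 2: 3, 14
Level 3: 16
Level 4: 7, 12

32 10 3 14 16 7 12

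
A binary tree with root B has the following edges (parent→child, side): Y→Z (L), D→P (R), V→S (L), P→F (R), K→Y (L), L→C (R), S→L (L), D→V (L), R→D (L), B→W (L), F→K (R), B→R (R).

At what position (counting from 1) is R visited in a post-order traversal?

Post-order visits the left subtree, then the right subtree, then the node.
At B: go left to W.
  W is a leaf — visit W.
At B: go right to R.
  At R: go left to D.
    At D: go left to V.
      At V: go left to S.
        At S: go left to L.
          At L: no left child.
          At L: go right to C.
            C is a leaf — visit C.
          Visit L.
        At S: no right child.
        Visit S.
      At V: no right child.
      Visit V.
    At D: go right to P.
      At P: no left child.
      At P: go right to F.
        At F: no left child.
        At F: go right to K.
          At K: go left to Y.
            At Y: go left to Z.
              Z is a leaf — visit Z.
            At Y: no right child.
            Visit Y.
          At K: no right child.
          Visit K.
        Visit F.
      Visit P.
    Visit D.
  At R: no right child.
  Visit R.
Visit B.
Full post-order sequence: W, C, L, S, V, Z, Y, K, F, P, D, R, B.

12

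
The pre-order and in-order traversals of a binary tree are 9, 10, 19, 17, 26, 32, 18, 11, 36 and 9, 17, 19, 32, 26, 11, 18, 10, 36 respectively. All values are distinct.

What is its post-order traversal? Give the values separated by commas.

17, 32, 11, 18, 26, 19, 36, 10, 9

The first element of pre-order is the root; it splits in-order into left and right subtrees.
Root 9: left subtree has 0 nodes { }, right has 8 {17, 19, 32, 26, 11, 18, 10, 36}.
  Root 10: left subtree has 6 nodes {17, 19, 32, 26, 11, 18}, right has 1 {36}.
    Root 19: left subtree has 1 node {17}, right has 4 {32, 26, 11, 18}.
      Root 26: left subtree has 1 node {32}, right has 2 {11, 18}.
        Root 18: left subtree has 1 node {11}, right has 0 { }.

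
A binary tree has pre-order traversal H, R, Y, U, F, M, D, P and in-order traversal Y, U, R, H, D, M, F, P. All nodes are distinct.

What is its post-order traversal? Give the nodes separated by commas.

The first element of pre-order is the root; it splits in-order into left and right subtrees.
Root H: left subtree has 3 nodes {Y, U, R}, right has 4 {D, M, F, P}.
  Root R: left subtree has 2 nodes {Y, U}, right has 0 { }.
    Root Y: left subtree has 0 nodes { }, right has 1 {U}.
  Root F: left subtree has 2 nodes {D, M}, right has 1 {P}.
    Root M: left subtree has 1 node {D}, right has 0 { }.

U, Y, R, D, M, P, F, H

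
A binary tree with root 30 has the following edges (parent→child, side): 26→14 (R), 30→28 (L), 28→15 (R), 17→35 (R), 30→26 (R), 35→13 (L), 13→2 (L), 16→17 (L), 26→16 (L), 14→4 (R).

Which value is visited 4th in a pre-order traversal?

26

Pre-order visits the node, then its left subtree, then its right subtree.
Visit 30.
At 30: go left to 28.
  Visit 28.
  At 28: no left child.
  At 28: go right to 15.
    15 is a leaf — visit 15.
At 30: go right to 26.
  Visit 26.
  At 26: go left to 16.
    Visit 16.
    At 16: go left to 17.
      Visit 17.
      At 17: no left child.
      At 17: go right to 35.
        Visit 35.
        At 35: go left to 13.
          Visit 13.
          At 13: go left to 2.
            2 is a leaf — visit 2.
          At 13: no right child.
        At 35: no right child.
    At 16: no right child.
  At 26: go right to 14.
    Visit 14.
    At 14: no left child.
    At 14: go right to 4.
      4 is a leaf — visit 4.
Full pre-order sequence: 30, 28, 15, 26, 16, 17, 35, 13, 2, 14, 4.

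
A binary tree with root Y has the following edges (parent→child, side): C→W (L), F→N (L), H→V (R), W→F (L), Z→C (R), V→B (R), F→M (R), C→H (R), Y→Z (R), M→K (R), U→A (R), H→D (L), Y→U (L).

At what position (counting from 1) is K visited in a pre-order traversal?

Pre-order visits the node, then its left subtree, then its right subtree.
Visit Y.
At Y: go left to U.
  Visit U.
  At U: no left child.
  At U: go right to A.
    A is a leaf — visit A.
At Y: go right to Z.
  Visit Z.
  At Z: no left child.
  At Z: go right to C.
    Visit C.
    At C: go left to W.
      Visit W.
      At W: go left to F.
        Visit F.
        At F: go left to N.
          N is a leaf — visit N.
        At F: go right to M.
          Visit M.
          At M: no left child.
          At M: go right to K.
            K is a leaf — visit K.
      At W: no right child.
    At C: go right to H.
      Visit H.
      At H: go left to D.
        D is a leaf — visit D.
      At H: go right to V.
        Visit V.
        At V: no left child.
        At V: go right to B.
          B is a leaf — visit B.
Full pre-order sequence: Y, U, A, Z, C, W, F, N, M, K, H, D, V, B.

10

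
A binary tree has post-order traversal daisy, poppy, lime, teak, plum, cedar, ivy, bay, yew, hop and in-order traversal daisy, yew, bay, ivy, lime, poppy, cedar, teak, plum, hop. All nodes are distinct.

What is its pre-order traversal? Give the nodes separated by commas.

The last element of post-order is the root; it splits in-order into left and right subtrees.
Root hop: left subtree has 9 nodes {daisy, yew, bay, ivy, lime, poppy, cedar, teak, plum}, right has 0 { }.
  Root yew: left subtree has 1 node {daisy}, right has 7 {bay, ivy, lime, poppy, cedar, teak, plum}.
    Root bay: left subtree has 0 nodes { }, right has 6 {ivy, lime, poppy, cedar, teak, plum}.
      Root ivy: left subtree has 0 nodes { }, right has 5 {lime, poppy, cedar, teak, plum}.
        Root cedar: left subtree has 2 nodes {lime, poppy}, right has 2 {teak, plum}.
          Root lime: left subtree has 0 nodes { }, right has 1 {poppy}.
          Root plum: left subtree has 1 node {teak}, right has 0 { }.

hop, yew, daisy, bay, ivy, cedar, lime, poppy, plum, teak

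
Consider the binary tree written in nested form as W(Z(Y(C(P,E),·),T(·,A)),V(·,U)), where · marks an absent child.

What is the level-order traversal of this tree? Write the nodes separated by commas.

Level-order visits nodes level by level from the root, left to right within each level.
Level 0: W
Level 1: Z, V
Level 2: Y, T, U
Level 3: C, A
Level 4: P, E

W, Z, V, Y, T, U, C, A, P, E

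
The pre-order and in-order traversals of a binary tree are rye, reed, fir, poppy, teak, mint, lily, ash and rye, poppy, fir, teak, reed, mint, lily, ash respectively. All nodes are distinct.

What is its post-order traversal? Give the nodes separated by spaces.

poppy teak fir ash lily mint reed rye

The first element of pre-order is the root; it splits in-order into left and right subtrees.
Root rye: left subtree has 0 nodes { }, right has 7 {poppy, fir, teak, reed, mint, lily, ash}.
  Root reed: left subtree has 3 nodes {poppy, fir, teak}, right has 3 {mint, lily, ash}.
    Root fir: left subtree has 1 node {poppy}, right has 1 {teak}.
    Root mint: left subtree has 0 nodes { }, right has 2 {lily, ash}.
      Root lily: left subtree has 0 nodes { }, right has 1 {ash}.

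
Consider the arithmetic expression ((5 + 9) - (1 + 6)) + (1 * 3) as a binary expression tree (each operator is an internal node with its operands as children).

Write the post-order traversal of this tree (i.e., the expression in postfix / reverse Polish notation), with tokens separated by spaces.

Post-order on an expression tree gives postfix notation: for each operator, emit left operand, right operand, then the operator.

5 9 + 1 6 + - 1 3 * +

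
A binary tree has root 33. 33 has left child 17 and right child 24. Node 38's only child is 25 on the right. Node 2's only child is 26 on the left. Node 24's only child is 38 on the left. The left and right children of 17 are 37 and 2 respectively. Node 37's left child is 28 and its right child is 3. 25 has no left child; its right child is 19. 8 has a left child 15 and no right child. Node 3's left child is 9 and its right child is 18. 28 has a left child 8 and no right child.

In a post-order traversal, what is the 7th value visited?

37

Post-order visits the left subtree, then the right subtree, then the node.
At 33: go left to 17.
  At 17: go left to 37.
    At 37: go left to 28.
      At 28: go left to 8.
        At 8: go left to 15.
          15 is a leaf — visit 15.
        At 8: no right child.
        Visit 8.
      At 28: no right child.
      Visit 28.
    At 37: go right to 3.
      At 3: go left to 9.
        9 is a leaf — visit 9.
      At 3: go right to 18.
        18 is a leaf — visit 18.
      Visit 3.
    Visit 37.
  At 17: go right to 2.
    At 2: go left to 26.
      26 is a leaf — visit 26.
    At 2: no right child.
    Visit 2.
  Visit 17.
At 33: go right to 24.
  At 24: go left to 38.
    At 38: no left child.
    At 38: go right to 25.
      At 25: no left child.
      At 25: go right to 19.
        19 is a leaf — visit 19.
      Visit 25.
    Visit 38.
  At 24: no right child.
  Visit 24.
Visit 33.
Full post-order sequence: 15, 8, 28, 9, 18, 3, 37, 26, 2, 17, 19, 25, 38, 24, 33.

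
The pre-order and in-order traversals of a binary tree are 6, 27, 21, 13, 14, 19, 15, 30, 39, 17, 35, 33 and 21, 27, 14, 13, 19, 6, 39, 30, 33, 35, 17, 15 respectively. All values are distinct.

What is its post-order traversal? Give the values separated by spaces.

21 14 19 13 27 39 33 35 17 30 15 6

The first element of pre-order is the root; it splits in-order into left and right subtrees.
Root 6: left subtree has 5 nodes {21, 27, 14, 13, 19}, right has 6 {39, 30, 33, 35, 17, 15}.
  Root 27: left subtree has 1 node {21}, right has 3 {14, 13, 19}.
    Root 13: left subtree has 1 node {14}, right has 1 {19}.
  Root 15: left subtree has 5 nodes {39, 30, 33, 35, 17}, right has 0 { }.
    Root 30: left subtree has 1 node {39}, right has 3 {33, 35, 17}.
      Root 17: left subtree has 2 nodes {33, 35}, right has 0 { }.
        Root 35: left subtree has 1 node {33}, right has 0 { }.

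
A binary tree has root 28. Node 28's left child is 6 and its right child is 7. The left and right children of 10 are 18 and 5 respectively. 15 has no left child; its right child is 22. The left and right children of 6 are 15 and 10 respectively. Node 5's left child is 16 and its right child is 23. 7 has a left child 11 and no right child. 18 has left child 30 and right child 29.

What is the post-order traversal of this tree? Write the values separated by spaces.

Post-order visits the left subtree, then the right subtree, then the node.
At 28: go left to 6.
  At 6: go left to 15.
    At 15: no left child.
    At 15: go right to 22.
      22 is a leaf — visit 22.
    Visit 15.
  At 6: go right to 10.
    At 10: go left to 18.
      At 18: go left to 30.
        30 is a leaf — visit 30.
      At 18: go right to 29.
        29 is a leaf — visit 29.
      Visit 18.
    At 10: go right to 5.
      At 5: go left to 16.
        16 is a leaf — visit 16.
      At 5: go right to 23.
        23 is a leaf — visit 23.
      Visit 5.
    Visit 10.
  Visit 6.
At 28: go right to 7.
  At 7: go left to 11.
    11 is a leaf — visit 11.
  At 7: no right child.
  Visit 7.
Visit 28.

22 15 30 29 18 16 23 5 10 6 11 7 28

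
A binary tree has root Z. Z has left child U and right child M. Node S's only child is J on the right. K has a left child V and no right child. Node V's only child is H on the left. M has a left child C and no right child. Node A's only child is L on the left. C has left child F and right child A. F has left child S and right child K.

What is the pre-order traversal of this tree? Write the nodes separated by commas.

Pre-order visits the node, then its left subtree, then its right subtree.
Visit Z.
At Z: go left to U.
  U is a leaf — visit U.
At Z: go right to M.
  Visit M.
  At M: go left to C.
    Visit C.
    At C: go left to F.
      Visit F.
      At F: go left to S.
        Visit S.
        At S: no left child.
        At S: go right to J.
          J is a leaf — visit J.
      At F: go right to K.
        Visit K.
        At K: go left to V.
          Visit V.
          At V: go left to H.
            H is a leaf — visit H.
          At V: no right child.
        At K: no right child.
    At C: go right to A.
      Visit A.
      At A: go left to L.
        L is a leaf — visit L.
      At A: no right child.
  At M: no right child.

Z, U, M, C, F, S, J, K, V, H, A, L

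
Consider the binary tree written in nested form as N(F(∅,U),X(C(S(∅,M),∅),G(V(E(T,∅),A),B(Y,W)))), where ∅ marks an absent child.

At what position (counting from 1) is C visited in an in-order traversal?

6

In-order visits the left subtree, then the node, then the right subtree.
At N: go left to F.
  At F: no left child.
  Visit F.
  At F: go right to U.
    U is a leaf — visit U.
Visit N.
At N: go right to X.
  At X: go left to C.
    At C: go left to S.
      At S: no left child.
      Visit S.
      At S: go right to M.
        M is a leaf — visit M.
    Visit C.
    At C: no right child.
  Visit X.
  At X: go right to G.
    At G: go left to V.
      At V: go left to E.
        At E: go left to T.
          T is a leaf — visit T.
        Visit E.
        At E: no right child.
      Visit V.
      At V: go right to A.
        A is a leaf — visit A.
    Visit G.
    At G: go right to B.
      At B: go left to Y.
        Y is a leaf — visit Y.
      Visit B.
      At B: go right to W.
        W is a leaf — visit W.
Full in-order sequence: F, U, N, S, M, C, X, T, E, V, A, G, Y, B, W.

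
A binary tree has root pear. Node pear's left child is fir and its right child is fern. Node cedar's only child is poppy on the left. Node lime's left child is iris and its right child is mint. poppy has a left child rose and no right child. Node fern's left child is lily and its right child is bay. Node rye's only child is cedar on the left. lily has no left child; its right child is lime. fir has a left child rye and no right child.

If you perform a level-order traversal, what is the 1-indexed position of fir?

Level-order visits nodes level by level from the root, left to right within each level.
Level 0: pear
Level 1: fir, fern
Level 2: rye, lily, bay
Level 3: cedar, lime
Level 4: poppy, iris, mint
Level 5: rose
Full level-order sequence: pear, fir, fern, rye, lily, bay, cedar, lime, poppy, iris, mint, rose.

2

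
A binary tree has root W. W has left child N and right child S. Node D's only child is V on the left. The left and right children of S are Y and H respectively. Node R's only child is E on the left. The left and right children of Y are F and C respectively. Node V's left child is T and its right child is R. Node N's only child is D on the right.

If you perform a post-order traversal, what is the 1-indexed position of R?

3

Post-order visits the left subtree, then the right subtree, then the node.
At W: go left to N.
  At N: no left child.
  At N: go right to D.
    At D: go left to V.
      At V: go left to T.
        T is a leaf — visit T.
      At V: go right to R.
        At R: go left to E.
          E is a leaf — visit E.
        At R: no right child.
        Visit R.
      Visit V.
    At D: no right child.
    Visit D.
  Visit N.
At W: go right to S.
  At S: go left to Y.
    At Y: go left to F.
      F is a leaf — visit F.
    At Y: go right to C.
      C is a leaf — visit C.
    Visit Y.
  At S: go right to H.
    H is a leaf — visit H.
  Visit S.
Visit W.
Full post-order sequence: T, E, R, V, D, N, F, C, Y, H, S, W.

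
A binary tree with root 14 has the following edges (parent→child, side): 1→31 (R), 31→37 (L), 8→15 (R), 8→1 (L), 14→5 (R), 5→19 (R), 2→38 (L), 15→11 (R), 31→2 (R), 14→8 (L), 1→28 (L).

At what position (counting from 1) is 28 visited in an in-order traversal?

1

In-order visits the left subtree, then the node, then the right subtree.
At 14: go left to 8.
  At 8: go left to 1.
    At 1: go left to 28.
      28 is a leaf — visit 28.
    Visit 1.
    At 1: go right to 31.
      At 31: go left to 37.
        37 is a leaf — visit 37.
      Visit 31.
      At 31: go right to 2.
        At 2: go left to 38.
          38 is a leaf — visit 38.
        Visit 2.
        At 2: no right child.
  Visit 8.
  At 8: go right to 15.
    At 15: no left child.
    Visit 15.
    At 15: go right to 11.
      11 is a leaf — visit 11.
Visit 14.
At 14: go right to 5.
  At 5: no left child.
  Visit 5.
  At 5: go right to 19.
    19 is a leaf — visit 19.
Full in-order sequence: 28, 1, 37, 31, 38, 2, 8, 15, 11, 14, 5, 19.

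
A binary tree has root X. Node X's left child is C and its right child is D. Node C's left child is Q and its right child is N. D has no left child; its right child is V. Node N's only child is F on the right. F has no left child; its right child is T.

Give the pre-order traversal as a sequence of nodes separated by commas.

X, C, Q, N, F, T, D, V

Pre-order visits the node, then its left subtree, then its right subtree.
Visit X.
At X: go left to C.
  Visit C.
  At C: go left to Q.
    Q is a leaf — visit Q.
  At C: go right to N.
    Visit N.
    At N: no left child.
    At N: go right to F.
      Visit F.
      At F: no left child.
      At F: go right to T.
        T is a leaf — visit T.
At X: go right to D.
  Visit D.
  At D: no left child.
  At D: go right to V.
    V is a leaf — visit V.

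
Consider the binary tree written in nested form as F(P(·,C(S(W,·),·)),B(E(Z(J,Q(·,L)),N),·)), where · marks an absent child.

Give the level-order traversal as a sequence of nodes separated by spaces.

F P B C E S Z N W J Q L

Level-order visits nodes level by level from the root, left to right within each level.
Level 0: F
Level 1: P, B
Level 2: C, E
Level 3: S, Z, N
Level 4: W, J, Q
Level 5: L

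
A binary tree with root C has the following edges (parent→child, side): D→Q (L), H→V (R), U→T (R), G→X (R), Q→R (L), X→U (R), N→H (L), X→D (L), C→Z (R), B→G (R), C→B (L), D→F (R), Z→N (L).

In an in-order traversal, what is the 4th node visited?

Q

In-order visits the left subtree, then the node, then the right subtree.
At C: go left to B.
  At B: no left child.
  Visit B.
  At B: go right to G.
    At G: no left child.
    Visit G.
    At G: go right to X.
      At X: go left to D.
        At D: go left to Q.
          At Q: go left to R.
            R is a leaf — visit R.
          Visit Q.
          At Q: no right child.
        Visit D.
        At D: go right to F.
          F is a leaf — visit F.
      Visit X.
      At X: go right to U.
        At U: no left child.
        Visit U.
        At U: go right to T.
          T is a leaf — visit T.
Visit C.
At C: go right to Z.
  At Z: go left to N.
    At N: go left to H.
      At H: no left child.
      Visit H.
      At H: go right to V.
        V is a leaf — visit V.
    Visit N.
    At N: no right child.
  Visit Z.
  At Z: no right child.
Full in-order sequence: B, G, R, Q, D, F, X, U, T, C, H, V, N, Z.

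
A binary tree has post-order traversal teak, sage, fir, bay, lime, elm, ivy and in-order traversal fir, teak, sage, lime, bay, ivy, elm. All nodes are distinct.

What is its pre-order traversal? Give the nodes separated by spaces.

ivy lime fir sage teak bay elm

The last element of post-order is the root; it splits in-order into left and right subtrees.
Root ivy: left subtree has 5 nodes {fir, teak, sage, lime, bay}, right has 1 {elm}.
  Root lime: left subtree has 3 nodes {fir, teak, sage}, right has 1 {bay}.
    Root fir: left subtree has 0 nodes { }, right has 2 {teak, sage}.
      Root sage: left subtree has 1 node {teak}, right has 0 { }.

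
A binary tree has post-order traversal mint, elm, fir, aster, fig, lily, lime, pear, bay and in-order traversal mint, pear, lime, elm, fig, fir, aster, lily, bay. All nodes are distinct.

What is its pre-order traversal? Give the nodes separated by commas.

The last element of post-order is the root; it splits in-order into left and right subtrees.
Root bay: left subtree has 8 nodes {mint, pear, lime, elm, fig, fir, aster, lily}, right has 0 { }.
  Root pear: left subtree has 1 node {mint}, right has 6 {lime, elm, fig, fir, aster, lily}.
    Root lime: left subtree has 0 nodes { }, right has 5 {elm, fig, fir, aster, lily}.
      Root lily: left subtree has 4 nodes {elm, fig, fir, aster}, right has 0 { }.
        Root fig: left subtree has 1 node {elm}, right has 2 {fir, aster}.
          Root aster: left subtree has 1 node {fir}, right has 0 { }.

bay, pear, mint, lime, lily, fig, elm, aster, fir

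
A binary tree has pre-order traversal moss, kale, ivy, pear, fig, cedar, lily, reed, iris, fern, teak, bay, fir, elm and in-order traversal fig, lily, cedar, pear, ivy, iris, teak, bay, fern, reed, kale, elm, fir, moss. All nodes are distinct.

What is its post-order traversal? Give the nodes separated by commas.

lily, cedar, fig, pear, bay, teak, fern, iris, reed, ivy, elm, fir, kale, moss

The first element of pre-order is the root; it splits in-order into left and right subtrees.
Root moss: left subtree has 13 nodes {fig, lily, cedar, pear, ivy, iris, teak, bay, fern, reed, kale, elm, fir}, right has 0 { }.
  Root kale: left subtree has 10 nodes {fig, lily, cedar, pear, ivy, iris, teak, bay, fern, reed}, right has 2 {elm, fir}.
    Root ivy: left subtree has 4 nodes {fig, lily, cedar, pear}, right has 5 {iris, teak, bay, fern, reed}.
      Root pear: left subtree has 3 nodes {fig, lily, cedar}, right has 0 { }.
        Root fig: left subtree has 0 nodes { }, right has 2 {lily, cedar}.
          Root cedar: left subtree has 1 node {lily}, right has 0 { }.
      Root reed: left subtree has 4 nodes {iris, teak, bay, fern}, right has 0 { }.
        Root iris: left subtree has 0 nodes { }, right has 3 {teak, bay, fern}.
          Root fern: left subtree has 2 nodes {teak, bay}, right has 0 { }.
            Root teak: left subtree has 0 nodes { }, right has 1 {bay}.
    Root fir: left subtree has 1 node {elm}, right has 0 { }.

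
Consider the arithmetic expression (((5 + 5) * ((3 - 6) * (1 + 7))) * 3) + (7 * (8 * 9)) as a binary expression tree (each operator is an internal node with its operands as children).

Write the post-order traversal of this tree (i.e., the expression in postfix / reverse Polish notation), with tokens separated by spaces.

5 5 + 3 6 - 1 7 + * * 3 * 7 8 9 * * +

Post-order on an expression tree gives postfix notation: for each operator, emit left operand, right operand, then the operator.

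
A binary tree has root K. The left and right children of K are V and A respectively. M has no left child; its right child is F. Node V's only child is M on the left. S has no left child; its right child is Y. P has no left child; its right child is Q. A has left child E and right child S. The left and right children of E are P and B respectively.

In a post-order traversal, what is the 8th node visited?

Post-order visits the left subtree, then the right subtree, then the node.
At K: go left to V.
  At V: go left to M.
    At M: no left child.
    At M: go right to F.
      F is a leaf — visit F.
    Visit M.
  At V: no right child.
  Visit V.
At K: go right to A.
  At A: go left to E.
    At E: go left to P.
      At P: no left child.
      At P: go right to Q.
        Q is a leaf — visit Q.
      Visit P.
    At E: go right to B.
      B is a leaf — visit B.
    Visit E.
  At A: go right to S.
    At S: no left child.
    At S: go right to Y.
      Y is a leaf — visit Y.
    Visit S.
  Visit A.
Visit K.
Full post-order sequence: F, M, V, Q, P, B, E, Y, S, A, K.

Y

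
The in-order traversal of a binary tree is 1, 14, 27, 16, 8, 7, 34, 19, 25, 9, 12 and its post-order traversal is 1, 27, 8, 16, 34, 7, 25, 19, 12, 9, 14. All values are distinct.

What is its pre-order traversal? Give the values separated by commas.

The last element of post-order is the root; it splits in-order into left and right subtrees.
Root 14: left subtree has 1 node {1}, right has 9 {27, 16, 8, 7, 34, 19, 25, 9, 12}.
  Root 9: left subtree has 7 nodes {27, 16, 8, 7, 34, 19, 25}, right has 1 {12}.
    Root 19: left subtree has 5 nodes {27, 16, 8, 7, 34}, right has 1 {25}.
      Root 7: left subtree has 3 nodes {27, 16, 8}, right has 1 {34}.
        Root 16: left subtree has 1 node {27}, right has 1 {8}.

14, 1, 9, 19, 7, 16, 27, 8, 34, 25, 12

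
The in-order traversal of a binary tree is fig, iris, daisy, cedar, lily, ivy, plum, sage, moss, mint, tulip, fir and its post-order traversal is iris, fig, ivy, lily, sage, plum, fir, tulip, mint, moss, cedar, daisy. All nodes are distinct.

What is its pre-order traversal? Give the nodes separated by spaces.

daisy fig iris cedar moss plum lily ivy sage mint tulip fir

The last element of post-order is the root; it splits in-order into left and right subtrees.
Root daisy: left subtree has 2 nodes {fig, iris}, right has 9 {cedar, lily, ivy, plum, sage, moss, mint, tulip, fir}.
  Root fig: left subtree has 0 nodes { }, right has 1 {iris}.
  Root cedar: left subtree has 0 nodes { }, right has 8 {lily, ivy, plum, sage, moss, mint, tulip, fir}.
    Root moss: left subtree has 4 nodes {lily, ivy, plum, sage}, right has 3 {mint, tulip, fir}.
      Root plum: left subtree has 2 nodes {lily, ivy}, right has 1 {sage}.
        Root lily: left subtree has 0 nodes { }, right has 1 {ivy}.
      Root mint: left subtree has 0 nodes { }, right has 2 {tulip, fir}.
        Root tulip: left subtree has 0 nodes { }, right has 1 {fir}.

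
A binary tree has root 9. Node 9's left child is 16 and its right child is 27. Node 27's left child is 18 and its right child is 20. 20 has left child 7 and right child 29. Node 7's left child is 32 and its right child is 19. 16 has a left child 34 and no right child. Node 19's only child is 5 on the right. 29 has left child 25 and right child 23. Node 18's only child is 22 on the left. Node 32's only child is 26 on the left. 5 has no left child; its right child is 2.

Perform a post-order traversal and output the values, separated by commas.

34, 16, 22, 18, 26, 32, 2, 5, 19, 7, 25, 23, 29, 20, 27, 9

Post-order visits the left subtree, then the right subtree, then the node.
At 9: go left to 16.
  At 16: go left to 34.
    34 is a leaf — visit 34.
  At 16: no right child.
  Visit 16.
At 9: go right to 27.
  At 27: go left to 18.
    At 18: go left to 22.
      22 is a leaf — visit 22.
    At 18: no right child.
    Visit 18.
  At 27: go right to 20.
    At 20: go left to 7.
      At 7: go left to 32.
        At 32: go left to 26.
          26 is a leaf — visit 26.
        At 32: no right child.
        Visit 32.
      At 7: go right to 19.
        At 19: no left child.
        At 19: go right to 5.
          At 5: no left child.
          At 5: go right to 2.
            2 is a leaf — visit 2.
          Visit 5.
        Visit 19.
      Visit 7.
    At 20: go right to 29.
      At 29: go left to 25.
        25 is a leaf — visit 25.
      At 29: go right to 23.
        23 is a leaf — visit 23.
      Visit 29.
    Visit 20.
  Visit 27.
Visit 9.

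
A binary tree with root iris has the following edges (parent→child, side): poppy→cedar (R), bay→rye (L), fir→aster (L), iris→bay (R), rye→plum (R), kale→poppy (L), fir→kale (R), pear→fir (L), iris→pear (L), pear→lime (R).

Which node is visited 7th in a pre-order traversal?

Pre-order visits the node, then its left subtree, then its right subtree.
Visit iris.
At iris: go left to pear.
  Visit pear.
  At pear: go left to fir.
    Visit fir.
    At fir: go left to aster.
      aster is a leaf — visit aster.
    At fir: go right to kale.
      Visit kale.
      At kale: go left to poppy.
        Visit poppy.
        At poppy: no left child.
        At poppy: go right to cedar.
          cedar is a leaf — visit cedar.
      At kale: no right child.
  At pear: go right to lime.
    lime is a leaf — visit lime.
At iris: go right to bay.
  Visit bay.
  At bay: go left to rye.
    Visit rye.
    At rye: no left child.
    At rye: go right to plum.
      plum is a leaf — visit plum.
  At bay: no right child.
Full pre-order sequence: iris, pear, fir, aster, kale, poppy, cedar, lime, bay, rye, plum.

cedar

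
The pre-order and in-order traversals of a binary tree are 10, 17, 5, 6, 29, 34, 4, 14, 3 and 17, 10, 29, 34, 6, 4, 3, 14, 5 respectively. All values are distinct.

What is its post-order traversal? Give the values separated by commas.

The first element of pre-order is the root; it splits in-order into left and right subtrees.
Root 10: left subtree has 1 node {17}, right has 7 {29, 34, 6, 4, 3, 14, 5}.
  Root 5: left subtree has 6 nodes {29, 34, 6, 4, 3, 14}, right has 0 { }.
    Root 6: left subtree has 2 nodes {29, 34}, right has 3 {4, 3, 14}.
      Root 29: left subtree has 0 nodes { }, right has 1 {34}.
      Root 4: left subtree has 0 nodes { }, right has 2 {3, 14}.
        Root 14: left subtree has 1 node {3}, right has 0 { }.

17, 34, 29, 3, 14, 4, 6, 5, 10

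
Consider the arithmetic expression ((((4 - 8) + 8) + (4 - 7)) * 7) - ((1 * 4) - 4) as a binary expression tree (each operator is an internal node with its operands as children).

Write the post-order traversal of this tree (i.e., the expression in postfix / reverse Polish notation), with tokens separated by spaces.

4 8 - 8 + 4 7 - + 7 * 1 4 * 4 - -

Post-order on an expression tree gives postfix notation: for each operator, emit left operand, right operand, then the operator.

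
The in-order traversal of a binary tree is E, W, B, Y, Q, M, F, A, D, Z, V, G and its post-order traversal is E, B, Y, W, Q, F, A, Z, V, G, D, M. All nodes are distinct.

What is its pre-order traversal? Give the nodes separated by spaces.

M Q W E Y B D A F G V Z

The last element of post-order is the root; it splits in-order into left and right subtrees.
Root M: left subtree has 5 nodes {E, W, B, Y, Q}, right has 6 {F, A, D, Z, V, G}.
  Root Q: left subtree has 4 nodes {E, W, B, Y}, right has 0 { }.
    Root W: left subtree has 1 node {E}, right has 2 {B, Y}.
      Root Y: left subtree has 1 node {B}, right has 0 { }.
  Root D: left subtree has 2 nodes {F, A}, right has 3 {Z, V, G}.
    Root A: left subtree has 1 node {F}, right has 0 { }.
    Root G: left subtree has 2 nodes {Z, V}, right has 0 { }.
      Root V: left subtree has 1 node {Z}, right has 0 { }.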